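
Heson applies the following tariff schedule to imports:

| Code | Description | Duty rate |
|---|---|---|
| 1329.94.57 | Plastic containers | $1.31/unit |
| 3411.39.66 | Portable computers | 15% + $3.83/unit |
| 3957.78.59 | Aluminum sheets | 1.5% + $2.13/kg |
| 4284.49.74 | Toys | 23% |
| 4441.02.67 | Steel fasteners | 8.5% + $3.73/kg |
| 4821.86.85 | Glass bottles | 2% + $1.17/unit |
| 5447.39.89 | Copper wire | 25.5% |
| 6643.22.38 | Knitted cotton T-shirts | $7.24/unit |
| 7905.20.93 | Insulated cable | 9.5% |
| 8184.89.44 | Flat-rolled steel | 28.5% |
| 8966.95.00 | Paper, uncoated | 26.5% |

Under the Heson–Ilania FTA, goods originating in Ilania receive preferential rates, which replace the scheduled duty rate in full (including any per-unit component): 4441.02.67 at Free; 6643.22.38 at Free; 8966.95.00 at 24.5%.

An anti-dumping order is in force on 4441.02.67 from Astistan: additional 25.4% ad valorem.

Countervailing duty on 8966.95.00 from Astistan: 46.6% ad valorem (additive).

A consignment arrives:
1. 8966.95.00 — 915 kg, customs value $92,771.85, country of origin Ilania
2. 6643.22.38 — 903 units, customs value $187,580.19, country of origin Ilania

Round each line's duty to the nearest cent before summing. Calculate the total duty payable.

Line 1 (8966.95.00, Ilania, 915 kg, $92,771.85):
Base rate for 8966.95.00 is 26.5%.
Origin Ilania qualifies under the Heson–Ilania agreement and 8966.95.00 is covered: preferential rate 24.5% applies instead.
The additional-duty order on 8966.95.00 targets Astistan, not Ilania; it does not apply.
Duty = $92,771.85 × 24.5% = $22,729.10.
Line 2 (6643.22.38, Ilania, 903 units, $187,580.19):
Base rate for 6643.22.38 is $7.24/unit.
Origin Ilania qualifies under the Heson–Ilania agreement and 6643.22.38 is covered: preferential rate Free applies instead.
Duty = $187,580.19 × 0% = $0.00.
Total = $22,729.10 + $0.00 = $22,729.10.

$22,729.10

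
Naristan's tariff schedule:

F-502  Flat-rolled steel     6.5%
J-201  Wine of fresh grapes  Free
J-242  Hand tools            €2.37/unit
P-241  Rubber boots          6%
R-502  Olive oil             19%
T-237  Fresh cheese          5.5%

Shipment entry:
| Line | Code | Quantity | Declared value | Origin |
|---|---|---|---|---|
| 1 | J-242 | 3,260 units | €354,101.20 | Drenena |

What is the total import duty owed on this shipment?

€7,726.20

Line 1 (J-242, Drenena, 3,260 units, €354,101.20):
Base rate for J-242 is €2.37/unit.
Duty = 3,260 × €2.37 = €7,726.20.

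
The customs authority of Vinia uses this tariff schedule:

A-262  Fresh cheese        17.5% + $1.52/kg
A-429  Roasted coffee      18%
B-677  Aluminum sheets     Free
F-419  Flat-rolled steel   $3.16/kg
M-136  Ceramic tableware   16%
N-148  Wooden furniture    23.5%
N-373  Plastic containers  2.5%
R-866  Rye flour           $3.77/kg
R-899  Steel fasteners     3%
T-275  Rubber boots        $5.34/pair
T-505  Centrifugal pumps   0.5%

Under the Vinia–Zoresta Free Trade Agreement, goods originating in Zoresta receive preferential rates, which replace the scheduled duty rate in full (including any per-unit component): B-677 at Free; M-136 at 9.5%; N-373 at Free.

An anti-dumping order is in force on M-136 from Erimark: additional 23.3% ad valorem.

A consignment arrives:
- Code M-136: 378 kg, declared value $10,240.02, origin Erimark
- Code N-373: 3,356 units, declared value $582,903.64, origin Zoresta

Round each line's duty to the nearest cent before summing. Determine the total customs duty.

Line 1 (M-136, Erimark, 378 kg, $10,240.02):
Base rate for M-136 is 16%.
M-136 has an FTA preferential rate, but origin Erimark is not Zoresta; base rate stands.
Additional duty on M-136 from Erimark: +23.3%. Applied ad valorem rate: 16% + 23.3% = 39.3%.
Duty = $10,240.02 × 39.3% = $4,024.33.
Line 2 (N-373, Zoresta, 3,356 units, $582,903.64):
Base rate for N-373 is 2.5%.
Origin Zoresta qualifies under the Vinia–Zoresta agreement and N-373 is covered: preferential rate Free applies instead.
Duty = $582,903.64 × 0% = $0.00.
Total = $4,024.33 + $0.00 = $4,024.33.

$4,024.33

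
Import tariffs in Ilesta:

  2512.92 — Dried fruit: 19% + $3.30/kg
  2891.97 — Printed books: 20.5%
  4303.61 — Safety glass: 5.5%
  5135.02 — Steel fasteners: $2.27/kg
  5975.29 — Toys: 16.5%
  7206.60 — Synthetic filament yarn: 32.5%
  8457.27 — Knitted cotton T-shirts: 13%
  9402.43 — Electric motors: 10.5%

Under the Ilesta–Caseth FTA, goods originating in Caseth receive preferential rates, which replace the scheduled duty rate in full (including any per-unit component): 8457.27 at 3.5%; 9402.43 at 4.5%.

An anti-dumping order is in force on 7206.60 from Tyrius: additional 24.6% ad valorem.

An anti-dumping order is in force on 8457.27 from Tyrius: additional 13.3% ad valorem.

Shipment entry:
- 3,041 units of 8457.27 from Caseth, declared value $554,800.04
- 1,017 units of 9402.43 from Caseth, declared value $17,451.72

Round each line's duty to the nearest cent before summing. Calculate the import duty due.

$20,203.33

Line 1 (8457.27, Caseth, 3,041 units, $554,800.04):
Base rate for 8457.27 is 13%.
Origin Caseth qualifies under the Ilesta–Caseth agreement and 8457.27 is covered: preferential rate 3.5% applies instead.
The additional-duty order on 8457.27 targets Tyrius, not Caseth; it does not apply.
Duty = $554,800.04 × 3.5% = $19,418.00.
Line 2 (9402.43, Caseth, 1,017 units, $17,451.72):
Base rate for 9402.43 is 10.5%.
Origin Caseth qualifies under the Ilesta–Caseth agreement and 9402.43 is covered: preferential rate 4.5% applies instead.
Duty = $17,451.72 × 4.5% = $785.33.
Total = $19,418.00 + $785.33 = $20,203.33.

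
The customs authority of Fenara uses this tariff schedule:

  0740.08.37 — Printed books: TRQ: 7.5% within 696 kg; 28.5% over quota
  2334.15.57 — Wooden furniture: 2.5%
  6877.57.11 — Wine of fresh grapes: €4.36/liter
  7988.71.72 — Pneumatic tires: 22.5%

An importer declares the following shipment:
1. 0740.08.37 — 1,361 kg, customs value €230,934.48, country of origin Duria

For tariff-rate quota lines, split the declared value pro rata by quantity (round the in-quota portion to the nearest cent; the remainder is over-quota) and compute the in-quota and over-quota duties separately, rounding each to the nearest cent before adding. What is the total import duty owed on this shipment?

Line 1 (0740.08.37, Duria, 1,361 kg, €230,934.48):
Code 0740.08.37 is under a tariff-rate quota (threshold 696 kg). In-quota: 696 kg at 7.5%; over-quota: 665 kg at 28.5%.
Pro-rata value split: in-quota = €230,934.48 × 696/1,361 = €118,097.28; over-quota = €230,934.48 − €118,097.28 = €112,837.20.
In-quota duty = €118,097.28 × 7.5% = €8,857.30. Over-quota duty = €112,837.20 × 28.5% = €32,158.60.
Line duty = €8,857.30 + €32,158.60 = €41,015.90.

€41,015.90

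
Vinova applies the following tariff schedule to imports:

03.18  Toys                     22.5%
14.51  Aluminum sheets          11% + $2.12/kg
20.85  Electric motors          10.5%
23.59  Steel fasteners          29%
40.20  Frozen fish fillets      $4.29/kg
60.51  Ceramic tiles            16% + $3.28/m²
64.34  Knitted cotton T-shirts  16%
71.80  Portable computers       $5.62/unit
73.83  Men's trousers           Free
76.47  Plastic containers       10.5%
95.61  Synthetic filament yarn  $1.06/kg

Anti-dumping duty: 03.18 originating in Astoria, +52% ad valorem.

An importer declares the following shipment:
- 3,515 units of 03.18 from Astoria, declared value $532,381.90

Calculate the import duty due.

$396,624.52

Line 1 (03.18, Astoria, 3,515 units, $532,381.90):
Base rate for 03.18 is 22.5%.
Additional duty on 03.18 from Astoria: +52%. Applied ad valorem rate: 22.5% + 52% = 74.5%.
Duty = $532,381.90 × 74.5% = $396,624.52.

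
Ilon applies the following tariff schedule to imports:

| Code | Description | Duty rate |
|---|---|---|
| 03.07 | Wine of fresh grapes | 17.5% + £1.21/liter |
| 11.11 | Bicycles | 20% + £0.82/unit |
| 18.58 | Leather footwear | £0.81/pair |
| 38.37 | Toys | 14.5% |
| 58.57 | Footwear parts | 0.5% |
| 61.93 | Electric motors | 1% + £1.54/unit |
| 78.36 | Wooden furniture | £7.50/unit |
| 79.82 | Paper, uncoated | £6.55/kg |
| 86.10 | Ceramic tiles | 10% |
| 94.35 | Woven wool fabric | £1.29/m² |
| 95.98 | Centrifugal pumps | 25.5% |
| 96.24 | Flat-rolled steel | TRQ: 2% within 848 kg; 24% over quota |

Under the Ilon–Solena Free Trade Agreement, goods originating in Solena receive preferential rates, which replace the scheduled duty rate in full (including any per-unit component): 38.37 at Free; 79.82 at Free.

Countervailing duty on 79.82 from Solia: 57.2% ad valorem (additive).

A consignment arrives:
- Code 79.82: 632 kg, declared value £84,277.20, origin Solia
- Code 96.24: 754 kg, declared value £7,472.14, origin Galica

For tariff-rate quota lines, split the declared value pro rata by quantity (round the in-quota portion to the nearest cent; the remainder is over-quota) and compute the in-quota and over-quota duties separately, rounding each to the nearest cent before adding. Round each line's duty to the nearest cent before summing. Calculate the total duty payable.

Line 1 (79.82, Solia, 632 kg, £84,277.20):
Base rate for 79.82 is £6.55/kg.
79.82 has an FTA preferential rate, but origin Solia is not Solena; base rate stands.
Additional duty on 79.82 from Solia: +57.2% ad valorem. Applied ad valorem rate = 57.2%.
Duty = £84,277.20 × 57.2% + 632 × £6.55 = £52,346.16.
Line 2 (96.24, Galica, 754 kg, £7,472.14):
Code 96.24 is under a tariff-rate quota (threshold 848 kg). Quantity 754 kg is within the quota, so the in-quota rate 2% applies to the full value.
Duty = £7,472.14 × 2% = £149.44.
Total = £52,346.16 + £149.44 = £52,495.60.

£52,495.60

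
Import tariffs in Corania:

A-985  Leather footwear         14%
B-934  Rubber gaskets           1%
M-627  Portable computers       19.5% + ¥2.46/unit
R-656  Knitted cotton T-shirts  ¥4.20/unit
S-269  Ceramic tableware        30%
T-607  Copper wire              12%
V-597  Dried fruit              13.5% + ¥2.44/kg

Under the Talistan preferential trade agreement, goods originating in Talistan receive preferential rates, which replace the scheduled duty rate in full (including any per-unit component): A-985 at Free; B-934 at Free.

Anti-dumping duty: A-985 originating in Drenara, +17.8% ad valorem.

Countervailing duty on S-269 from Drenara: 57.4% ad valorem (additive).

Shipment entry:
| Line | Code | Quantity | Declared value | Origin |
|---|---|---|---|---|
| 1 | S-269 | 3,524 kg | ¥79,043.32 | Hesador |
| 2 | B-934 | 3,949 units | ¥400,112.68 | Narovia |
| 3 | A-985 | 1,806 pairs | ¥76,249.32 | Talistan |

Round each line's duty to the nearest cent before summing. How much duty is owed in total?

¥27,714.13

Line 1 (S-269, Hesador, 3,524 kg, ¥79,043.32):
Base rate for S-269 is 30%.
The additional-duty order on S-269 targets Drenara, not Hesador; it does not apply.
Duty = ¥79,043.32 × 30% = ¥23,713.00.
Line 2 (B-934, Narovia, 3,949 units, ¥400,112.68):
Base rate for B-934 is 1%.
B-934 has an FTA preferential rate, but origin Narovia is not Talistan; base rate stands.
Duty = ¥400,112.68 × 1% = ¥4,001.13.
Line 3 (A-985, Talistan, 1,806 pairs, ¥76,249.32):
Base rate for A-985 is 14%.
Origin Talistan qualifies under the Corania–Talistan agreement and A-985 is covered: preferential rate Free applies instead.
The additional-duty order on A-985 targets Drenara, not Talistan; it does not apply.
Duty = ¥76,249.32 × 0% = ¥0.00.
Total = ¥23,713.00 + ¥4,001.13 + ¥0.00 = ¥27,714.13.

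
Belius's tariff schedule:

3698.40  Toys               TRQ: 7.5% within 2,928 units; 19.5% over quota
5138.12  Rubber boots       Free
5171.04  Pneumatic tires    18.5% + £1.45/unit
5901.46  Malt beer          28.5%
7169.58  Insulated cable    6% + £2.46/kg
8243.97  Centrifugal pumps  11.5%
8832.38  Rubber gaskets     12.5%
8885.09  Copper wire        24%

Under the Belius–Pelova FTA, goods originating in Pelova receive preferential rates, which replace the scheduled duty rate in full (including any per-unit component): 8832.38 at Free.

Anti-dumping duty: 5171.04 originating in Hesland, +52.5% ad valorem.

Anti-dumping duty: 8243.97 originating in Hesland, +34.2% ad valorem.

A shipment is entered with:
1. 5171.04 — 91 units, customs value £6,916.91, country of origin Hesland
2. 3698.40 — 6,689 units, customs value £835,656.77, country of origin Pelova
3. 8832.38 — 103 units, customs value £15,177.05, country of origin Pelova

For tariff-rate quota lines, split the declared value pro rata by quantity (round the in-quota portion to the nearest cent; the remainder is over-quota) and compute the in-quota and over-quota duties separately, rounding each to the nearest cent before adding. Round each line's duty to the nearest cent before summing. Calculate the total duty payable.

Line 1 (5171.04, Hesland, 91 units, £6,916.91):
Base rate for 5171.04 is 18.5% + £1.45/unit.
Additional duty on 5171.04 from Hesland: +52.5%. Applied ad valorem rate: 18.5% + 52.5% = 71%.
Duty = £6,916.91 × 71% + 91 × £1.45 = £5,042.96.
Line 2 (3698.40, Pelova, 6,689 units, £835,656.77):
Code 3698.40 is under a tariff-rate quota (threshold 2,928 units). In-quota: 2,928 units at 7.5%; over-quota: 3,761 units at 19.5%.
Pro-rata value split: in-quota = £835,656.77 × 2,928/6,689 = £365,795.04; over-quota = £835,656.77 − £365,795.04 = £469,861.73.
In-quota duty = £365,795.04 × 7.5% = £27,434.63. Over-quota duty = £469,861.73 × 19.5% = £91,623.04.
Line duty = £27,434.63 + £91,623.04 = £119,057.67.
Line 3 (8832.38, Pelova, 103 units, £15,177.05):
Base rate for 8832.38 is 12.5%.
Origin Pelova qualifies under the Belius–Pelova agreement and 8832.38 is covered: preferential rate Free applies instead.
Duty = £15,177.05 × 0% = £0.00.
Total = £5,042.96 + £119,057.67 + £0.00 = £124,100.63.

£124,100.63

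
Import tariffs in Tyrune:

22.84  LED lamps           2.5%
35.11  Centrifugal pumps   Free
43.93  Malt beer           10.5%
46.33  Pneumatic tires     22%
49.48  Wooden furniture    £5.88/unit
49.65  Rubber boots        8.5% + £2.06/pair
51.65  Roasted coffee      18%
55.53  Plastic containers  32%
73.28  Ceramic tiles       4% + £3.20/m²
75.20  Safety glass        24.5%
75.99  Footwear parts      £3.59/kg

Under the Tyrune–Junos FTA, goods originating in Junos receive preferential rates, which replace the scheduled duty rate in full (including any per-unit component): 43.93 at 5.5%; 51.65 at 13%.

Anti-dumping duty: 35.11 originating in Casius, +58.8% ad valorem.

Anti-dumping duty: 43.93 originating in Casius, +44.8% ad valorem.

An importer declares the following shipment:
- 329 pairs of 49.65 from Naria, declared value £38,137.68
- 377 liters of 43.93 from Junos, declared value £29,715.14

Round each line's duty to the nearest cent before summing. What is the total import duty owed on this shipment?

Line 1 (49.65, Naria, 329 pairs, £38,137.68):
Base rate for 49.65 is 8.5% + £2.06/pair.
Duty = £38,137.68 × 8.5% + 329 × £2.06 = £3,919.44.
Line 2 (43.93, Junos, 377 liters, £29,715.14):
Base rate for 43.93 is 10.5%.
Origin Junos qualifies under the Tyrune–Junos agreement and 43.93 is covered: preferential rate 5.5% applies instead.
The additional-duty order on 43.93 targets Casius, not Junos; it does not apply.
Duty = £29,715.14 × 5.5% = £1,634.33.
Total = £3,919.44 + £1,634.33 = £5,553.77.

£5,553.77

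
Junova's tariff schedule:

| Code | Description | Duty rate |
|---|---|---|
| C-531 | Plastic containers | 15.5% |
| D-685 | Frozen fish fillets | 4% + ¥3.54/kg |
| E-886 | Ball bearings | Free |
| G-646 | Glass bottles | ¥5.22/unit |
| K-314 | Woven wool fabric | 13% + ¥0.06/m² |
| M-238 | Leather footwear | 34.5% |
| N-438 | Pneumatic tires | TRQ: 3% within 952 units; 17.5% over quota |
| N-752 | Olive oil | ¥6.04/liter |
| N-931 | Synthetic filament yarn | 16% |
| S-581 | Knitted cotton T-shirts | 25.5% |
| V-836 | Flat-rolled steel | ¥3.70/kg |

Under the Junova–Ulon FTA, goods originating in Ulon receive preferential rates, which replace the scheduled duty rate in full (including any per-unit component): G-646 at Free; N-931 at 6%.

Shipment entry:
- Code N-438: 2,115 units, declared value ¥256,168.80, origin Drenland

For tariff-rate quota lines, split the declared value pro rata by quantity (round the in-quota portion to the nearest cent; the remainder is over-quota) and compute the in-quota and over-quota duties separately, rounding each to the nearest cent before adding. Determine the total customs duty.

¥28,110.14

Line 1 (N-438, Drenland, 2,115 units, ¥256,168.80):
Code N-438 is under a tariff-rate quota (threshold 952 units). In-quota: 952 units at 3%; over-quota: 1,163 units at 17.5%.
Pro-rata value split: in-quota = ¥256,168.80 × 952/2,115 = ¥115,306.24; over-quota = ¥256,168.80 − ¥115,306.24 = ¥140,862.56.
In-quota duty = ¥115,306.24 × 3% = ¥3,459.19. Over-quota duty = ¥140,862.56 × 17.5% = ¥24,650.95.
Line duty = ¥3,459.19 + ¥24,650.95 = ¥28,110.14.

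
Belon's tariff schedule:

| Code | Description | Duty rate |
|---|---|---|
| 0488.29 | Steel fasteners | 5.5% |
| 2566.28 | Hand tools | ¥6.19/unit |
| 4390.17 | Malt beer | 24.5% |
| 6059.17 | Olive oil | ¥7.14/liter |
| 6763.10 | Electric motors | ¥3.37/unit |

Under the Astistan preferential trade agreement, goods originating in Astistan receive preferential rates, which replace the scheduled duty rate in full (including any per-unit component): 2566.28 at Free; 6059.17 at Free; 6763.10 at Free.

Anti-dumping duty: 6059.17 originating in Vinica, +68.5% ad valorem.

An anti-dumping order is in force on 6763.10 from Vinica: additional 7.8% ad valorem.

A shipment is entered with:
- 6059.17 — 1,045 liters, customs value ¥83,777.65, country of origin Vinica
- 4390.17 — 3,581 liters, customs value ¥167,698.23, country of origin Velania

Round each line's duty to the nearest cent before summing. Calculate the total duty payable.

¥105,935.06

Line 1 (6059.17, Vinica, 1,045 liters, ¥83,777.65):
Base rate for 6059.17 is ¥7.14/liter.
6059.17 has an FTA preferential rate, but origin Vinica is not Astistan; base rate stands.
Additional duty on 6059.17 from Vinica: +68.5% ad valorem. Applied ad valorem rate = 68.5%.
Duty = ¥83,777.65 × 68.5% + 1,045 × ¥7.14 = ¥64,848.99.
Line 2 (4390.17, Velania, 3,581 liters, ¥167,698.23):
Base rate for 4390.17 is 24.5%.
Duty = ¥167,698.23 × 24.5% = ¥41,086.07.
Total = ¥64,848.99 + ¥41,086.07 = ¥105,935.06.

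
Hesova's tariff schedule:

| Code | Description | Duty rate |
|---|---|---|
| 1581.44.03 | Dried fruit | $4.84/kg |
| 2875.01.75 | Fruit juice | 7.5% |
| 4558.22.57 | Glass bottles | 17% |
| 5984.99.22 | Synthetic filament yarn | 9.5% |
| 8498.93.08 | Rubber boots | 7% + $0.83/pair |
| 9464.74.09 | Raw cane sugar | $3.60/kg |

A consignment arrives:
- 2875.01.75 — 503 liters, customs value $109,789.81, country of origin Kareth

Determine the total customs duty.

Line 1 (2875.01.75, Kareth, 503 liters, $109,789.81):
Base rate for 2875.01.75 is 7.5%.
Duty = $109,789.81 × 7.5% = $8,234.24.

$8,234.24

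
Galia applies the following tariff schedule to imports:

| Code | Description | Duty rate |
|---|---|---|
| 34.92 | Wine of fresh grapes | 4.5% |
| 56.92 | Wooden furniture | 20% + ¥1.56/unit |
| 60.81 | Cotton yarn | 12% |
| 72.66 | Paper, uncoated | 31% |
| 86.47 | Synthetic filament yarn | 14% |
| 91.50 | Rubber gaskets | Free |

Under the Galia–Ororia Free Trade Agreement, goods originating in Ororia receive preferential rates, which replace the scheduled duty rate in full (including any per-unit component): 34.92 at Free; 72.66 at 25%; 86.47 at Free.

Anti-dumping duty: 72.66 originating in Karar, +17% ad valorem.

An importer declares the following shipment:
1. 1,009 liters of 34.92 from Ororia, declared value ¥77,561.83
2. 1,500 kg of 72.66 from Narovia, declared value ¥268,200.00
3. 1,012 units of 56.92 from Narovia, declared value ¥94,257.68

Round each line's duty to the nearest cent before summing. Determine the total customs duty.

¥103,572.26

Line 1 (34.92, Ororia, 1,009 liters, ¥77,561.83):
Base rate for 34.92 is 4.5%.
Origin Ororia qualifies under the Galia–Ororia agreement and 34.92 is covered: preferential rate Free applies instead.
Duty = ¥77,561.83 × 0% = ¥0.00.
Line 2 (72.66, Narovia, 1,500 kg, ¥268,200.00):
Base rate for 72.66 is 31%.
72.66 has an FTA preferential rate, but origin Narovia is not Ororia; base rate stands.
The additional-duty order on 72.66 targets Karar, not Narovia; it does not apply.
Duty = ¥268,200.00 × 31% = ¥83,142.00.
Line 3 (56.92, Narovia, 1,012 units, ¥94,257.68):
Base rate for 56.92 is 20% + ¥1.56/unit.
Duty = ¥94,257.68 × 20% + 1,012 × ¥1.56 = ¥20,430.26.
Total = ¥0.00 + ¥83,142.00 + ¥20,430.26 = ¥103,572.26.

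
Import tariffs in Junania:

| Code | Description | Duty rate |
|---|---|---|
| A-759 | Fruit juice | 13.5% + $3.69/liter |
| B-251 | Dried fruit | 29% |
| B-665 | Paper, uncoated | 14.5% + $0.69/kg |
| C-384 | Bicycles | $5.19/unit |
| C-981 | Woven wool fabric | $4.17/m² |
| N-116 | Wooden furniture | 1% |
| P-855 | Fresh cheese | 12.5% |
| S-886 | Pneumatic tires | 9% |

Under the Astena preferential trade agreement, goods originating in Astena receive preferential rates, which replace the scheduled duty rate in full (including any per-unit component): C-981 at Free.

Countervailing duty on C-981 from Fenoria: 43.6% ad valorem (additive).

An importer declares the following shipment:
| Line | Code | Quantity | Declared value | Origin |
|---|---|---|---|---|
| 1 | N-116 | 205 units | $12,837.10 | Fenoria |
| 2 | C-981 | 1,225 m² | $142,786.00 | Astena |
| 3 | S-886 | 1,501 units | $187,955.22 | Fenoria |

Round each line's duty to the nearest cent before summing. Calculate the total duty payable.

Line 1 (N-116, Fenoria, 205 units, $12,837.10):
Base rate for N-116 is 1%.
Duty = $12,837.10 × 1% = $128.37.
Line 2 (C-981, Astena, 1,225 m², $142,786.00):
Base rate for C-981 is $4.17/m².
Origin Astena qualifies under the Junania–Astena agreement and C-981 is covered: preferential rate Free applies instead.
The additional-duty order on C-981 targets Fenoria, not Astena; it does not apply.
Duty = $142,786.00 × 0% = $0.00.
Line 3 (S-886, Fenoria, 1,501 units, $187,955.22):
Base rate for S-886 is 9%.
Duty = $187,955.22 × 9% = $16,915.97.
Total = $128.37 + $0.00 + $16,915.97 = $17,044.34.

$17,044.34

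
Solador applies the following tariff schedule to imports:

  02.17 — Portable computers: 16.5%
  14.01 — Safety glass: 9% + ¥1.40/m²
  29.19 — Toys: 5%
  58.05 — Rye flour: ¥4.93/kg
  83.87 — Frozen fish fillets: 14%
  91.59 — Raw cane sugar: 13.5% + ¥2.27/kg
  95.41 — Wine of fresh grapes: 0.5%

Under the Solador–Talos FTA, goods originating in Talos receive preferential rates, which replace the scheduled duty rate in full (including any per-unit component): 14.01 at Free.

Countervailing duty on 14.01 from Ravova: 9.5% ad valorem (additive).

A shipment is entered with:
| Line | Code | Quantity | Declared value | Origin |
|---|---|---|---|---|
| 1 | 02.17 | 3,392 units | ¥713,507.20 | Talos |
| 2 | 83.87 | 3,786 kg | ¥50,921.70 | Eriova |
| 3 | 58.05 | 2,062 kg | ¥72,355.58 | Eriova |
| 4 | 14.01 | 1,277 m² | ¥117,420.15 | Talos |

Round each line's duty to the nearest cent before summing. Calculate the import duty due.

Line 1 (02.17, Talos, 3,392 units, ¥713,507.20):
Base rate for 02.17 is 16.5%.
Origin Talos is the FTA partner but 02.17 is not on the preference list; base rate stands.
Duty = ¥713,507.20 × 16.5% = ¥117,728.69.
Line 2 (83.87, Eriova, 3,786 kg, ¥50,921.70):
Base rate for 83.87 is 14%.
Duty = ¥50,921.70 × 14% = ¥7,129.04.
Line 3 (58.05, Eriova, 2,062 kg, ¥72,355.58):
Base rate for 58.05 is ¥4.93/kg.
Duty = 2,062 × ¥4.93 = ¥10,165.66.
Line 4 (14.01, Talos, 1,277 m², ¥117,420.15):
Base rate for 14.01 is 9% + ¥1.40/m².
Origin Talos qualifies under the Solador–Talos agreement and 14.01 is covered: preferential rate Free applies instead.
The additional-duty order on 14.01 targets Ravova, not Talos; it does not apply.
Duty = ¥117,420.15 × 0% = ¥0.00.
Total = ¥117,728.69 + ¥7,129.04 + ¥10,165.66 + ¥0.00 = ¥135,023.39.

¥135,023.39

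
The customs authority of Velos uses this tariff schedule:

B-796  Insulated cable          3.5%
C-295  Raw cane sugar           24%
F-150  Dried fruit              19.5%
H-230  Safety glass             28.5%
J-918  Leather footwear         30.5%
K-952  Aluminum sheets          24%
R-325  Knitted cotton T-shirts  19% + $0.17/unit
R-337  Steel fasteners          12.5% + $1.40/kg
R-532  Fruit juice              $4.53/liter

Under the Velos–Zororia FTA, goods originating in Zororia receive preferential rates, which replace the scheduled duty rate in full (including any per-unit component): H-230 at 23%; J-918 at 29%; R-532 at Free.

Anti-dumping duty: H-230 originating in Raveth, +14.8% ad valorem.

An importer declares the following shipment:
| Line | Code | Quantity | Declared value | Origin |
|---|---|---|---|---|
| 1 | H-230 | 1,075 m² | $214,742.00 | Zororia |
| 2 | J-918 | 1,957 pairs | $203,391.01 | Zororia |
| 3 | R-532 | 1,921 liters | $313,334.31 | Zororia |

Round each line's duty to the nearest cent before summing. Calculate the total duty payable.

$108,374.05

Line 1 (H-230, Zororia, 1,075 m², $214,742.00):
Base rate for H-230 is 28.5%.
Origin Zororia qualifies under the Velos–Zororia agreement and H-230 is covered: preferential rate 23% applies instead.
The additional-duty order on H-230 targets Raveth, not Zororia; it does not apply.
Duty = $214,742.00 × 23% = $49,390.66.
Line 2 (J-918, Zororia, 1,957 pairs, $203,391.01):
Base rate for J-918 is 30.5%.
Origin Zororia qualifies under the Velos–Zororia agreement and J-918 is covered: preferential rate 29% applies instead.
Duty = $203,391.01 × 29% = $58,983.39.
Line 3 (R-532, Zororia, 1,921 liters, $313,334.31):
Base rate for R-532 is $4.53/liter.
Origin Zororia qualifies under the Velos–Zororia agreement and R-532 is covered: preferential rate Free applies instead.
Duty = $313,334.31 × 0% = $0.00.
Total = $49,390.66 + $58,983.39 + $0.00 = $108,374.05.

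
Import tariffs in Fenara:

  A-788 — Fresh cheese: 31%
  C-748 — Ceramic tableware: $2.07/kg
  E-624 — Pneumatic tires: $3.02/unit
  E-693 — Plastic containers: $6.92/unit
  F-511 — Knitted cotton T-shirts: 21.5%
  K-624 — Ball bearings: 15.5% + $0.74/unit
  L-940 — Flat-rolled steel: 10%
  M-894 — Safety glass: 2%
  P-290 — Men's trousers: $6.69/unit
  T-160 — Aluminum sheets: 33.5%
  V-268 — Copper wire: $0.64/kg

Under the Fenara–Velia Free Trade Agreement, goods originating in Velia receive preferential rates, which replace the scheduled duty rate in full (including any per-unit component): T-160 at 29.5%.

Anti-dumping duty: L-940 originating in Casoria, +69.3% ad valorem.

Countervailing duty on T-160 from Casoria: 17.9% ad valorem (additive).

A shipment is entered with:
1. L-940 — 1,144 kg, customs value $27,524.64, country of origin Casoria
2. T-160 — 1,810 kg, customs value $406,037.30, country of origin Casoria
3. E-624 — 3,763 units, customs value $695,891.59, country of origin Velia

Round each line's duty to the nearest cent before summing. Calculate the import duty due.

Line 1 (L-940, Casoria, 1,144 kg, $27,524.64):
Base rate for L-940 is 10%.
Additional duty on L-940 from Casoria: +69.3%. Applied ad valorem rate: 10% + 69.3% = 79.3%.
Duty = $27,524.64 × 79.3% = $21,827.04.
Line 2 (T-160, Casoria, 1,810 kg, $406,037.30):
Base rate for T-160 is 33.5%.
T-160 has an FTA preferential rate, but origin Casoria is not Velia; base rate stands.
Additional duty on T-160 from Casoria: +17.9%. Applied ad valorem rate: 33.5% + 17.9% = 51.4%.
Duty = $406,037.30 × 51.4% = $208,703.17.
Line 3 (E-624, Velia, 3,763 units, $695,891.59):
Base rate for E-624 is $3.02/unit.
Origin Velia is the FTA partner but E-624 is not on the preference list; base rate stands.
Duty = 3,763 × $3.02 = $11,364.26.
Total = $21,827.04 + $208,703.17 + $11,364.26 = $241,894.47.

$241,894.47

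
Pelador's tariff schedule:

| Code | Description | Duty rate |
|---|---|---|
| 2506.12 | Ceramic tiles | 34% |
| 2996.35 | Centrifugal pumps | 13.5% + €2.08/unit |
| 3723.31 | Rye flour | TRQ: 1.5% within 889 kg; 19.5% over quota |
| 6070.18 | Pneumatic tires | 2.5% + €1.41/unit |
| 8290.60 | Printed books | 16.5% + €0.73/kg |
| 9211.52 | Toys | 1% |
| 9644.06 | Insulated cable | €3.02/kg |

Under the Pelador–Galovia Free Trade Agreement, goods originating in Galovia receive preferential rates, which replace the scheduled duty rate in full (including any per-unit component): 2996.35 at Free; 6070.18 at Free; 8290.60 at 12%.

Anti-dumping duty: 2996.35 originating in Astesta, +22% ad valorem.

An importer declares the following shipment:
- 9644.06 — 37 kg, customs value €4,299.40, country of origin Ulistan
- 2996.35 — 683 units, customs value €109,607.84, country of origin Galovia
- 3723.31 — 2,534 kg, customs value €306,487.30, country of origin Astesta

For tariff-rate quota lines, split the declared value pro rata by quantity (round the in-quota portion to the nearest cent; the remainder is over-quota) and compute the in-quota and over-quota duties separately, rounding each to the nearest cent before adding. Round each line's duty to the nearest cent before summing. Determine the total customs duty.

Line 1 (9644.06, Ulistan, 37 kg, €4,299.40):
Base rate for 9644.06 is €3.02/kg.
Duty = 37 × €3.02 = €111.74.
Line 2 (2996.35, Galovia, 683 units, €109,607.84):
Base rate for 2996.35 is 13.5% + €2.08/unit.
Origin Galovia qualifies under the Pelador–Galovia agreement and 2996.35 is covered: preferential rate Free applies instead.
The additional-duty order on 2996.35 targets Astesta, not Galovia; it does not apply.
Duty = €109,607.84 × 0% = €0.00.
Line 3 (3723.31, Astesta, 2,534 kg, €306,487.30):
Code 3723.31 is under a tariff-rate quota (threshold 889 kg). In-quota: 889 kg at 1.5%; over-quota: 1,645 kg at 19.5%.
Pro-rata value split: in-quota = €306,487.30 × 889/2,534 = €107,524.55; over-quota = €306,487.30 − €107,524.55 = €198,962.75.
In-quota duty = €107,524.55 × 1.5% = €1,612.87. Over-quota duty = €198,962.75 × 19.5% = €38,797.74.
Line duty = €1,612.87 + €38,797.74 = €40,410.61.
Total = €111.74 + €0.00 + €40,410.61 = €40,522.35.

€40,522.35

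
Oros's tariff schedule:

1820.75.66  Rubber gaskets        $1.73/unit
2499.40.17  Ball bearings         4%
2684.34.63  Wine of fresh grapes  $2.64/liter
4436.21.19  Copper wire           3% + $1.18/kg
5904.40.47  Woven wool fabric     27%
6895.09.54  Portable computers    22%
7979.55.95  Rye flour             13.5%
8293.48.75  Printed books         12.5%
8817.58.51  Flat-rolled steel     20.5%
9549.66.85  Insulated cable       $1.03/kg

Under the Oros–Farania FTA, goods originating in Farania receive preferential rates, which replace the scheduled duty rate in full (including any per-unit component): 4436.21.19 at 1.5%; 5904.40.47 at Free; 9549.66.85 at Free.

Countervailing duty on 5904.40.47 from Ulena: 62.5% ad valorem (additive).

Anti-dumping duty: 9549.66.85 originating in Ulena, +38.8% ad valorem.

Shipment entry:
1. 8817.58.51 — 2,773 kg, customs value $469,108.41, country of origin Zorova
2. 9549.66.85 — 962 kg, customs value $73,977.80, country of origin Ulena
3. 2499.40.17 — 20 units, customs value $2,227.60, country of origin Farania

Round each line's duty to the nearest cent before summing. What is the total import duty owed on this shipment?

Line 1 (8817.58.51, Zorova, 2,773 kg, $469,108.41):
Base rate for 8817.58.51 is 20.5%.
Duty = $469,108.41 × 20.5% = $96,167.22.
Line 2 (9549.66.85, Ulena, 962 kg, $73,977.80):
Base rate for 9549.66.85 is $1.03/kg.
9549.66.85 has an FTA preferential rate, but origin Ulena is not Farania; base rate stands.
Additional duty on 9549.66.85 from Ulena: +38.8% ad valorem. Applied ad valorem rate = 38.8%.
Duty = $73,977.80 × 38.8% + 962 × $1.03 = $29,694.25.
Line 3 (2499.40.17, Farania, 20 units, $2,227.60):
Base rate for 2499.40.17 is 4%.
Origin Farania is the FTA partner but 2499.40.17 is not on the preference list; base rate stands.
Duty = $2,227.60 × 4% = $89.10.
Total = $96,167.22 + $29,694.25 + $89.10 = $125,950.57.

$125,950.57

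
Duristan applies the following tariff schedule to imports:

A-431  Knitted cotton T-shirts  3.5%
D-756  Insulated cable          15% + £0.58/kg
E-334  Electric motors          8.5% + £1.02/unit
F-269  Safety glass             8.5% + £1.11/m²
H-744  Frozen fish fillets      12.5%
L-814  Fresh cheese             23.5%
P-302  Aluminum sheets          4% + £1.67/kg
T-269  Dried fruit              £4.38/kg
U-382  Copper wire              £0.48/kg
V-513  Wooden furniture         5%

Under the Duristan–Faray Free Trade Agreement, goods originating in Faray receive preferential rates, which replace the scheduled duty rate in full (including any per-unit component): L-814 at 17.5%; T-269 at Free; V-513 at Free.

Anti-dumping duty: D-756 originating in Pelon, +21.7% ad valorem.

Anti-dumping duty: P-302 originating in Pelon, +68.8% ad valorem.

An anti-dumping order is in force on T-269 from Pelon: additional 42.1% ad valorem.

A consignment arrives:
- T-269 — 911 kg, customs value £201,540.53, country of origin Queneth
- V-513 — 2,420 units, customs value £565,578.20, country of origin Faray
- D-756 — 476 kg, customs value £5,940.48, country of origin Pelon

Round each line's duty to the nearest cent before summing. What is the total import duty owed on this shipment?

£6,446.42

Line 1 (T-269, Queneth, 911 kg, £201,540.53):
Base rate for T-269 is £4.38/kg.
T-269 has an FTA preferential rate, but origin Queneth is not Faray; base rate stands.
The additional-duty order on T-269 targets Pelon, not Queneth; it does not apply.
Duty = 911 × £4.38 = £3,990.18.
Line 2 (V-513, Faray, 2,420 units, £565,578.20):
Base rate for V-513 is 5%.
Origin Faray qualifies under the Duristan–Faray agreement and V-513 is covered: preferential rate Free applies instead.
Duty = £565,578.20 × 0% = £0.00.
Line 3 (D-756, Pelon, 476 kg, £5,940.48):
Base rate for D-756 is 15% + £0.58/kg.
Additional duty on D-756 from Pelon: +21.7%. Applied ad valorem rate: 15% + 21.7% = 36.7%.
Duty = £5,940.48 × 36.7% + 476 × £0.58 = £2,456.24.
Total = £3,990.18 + £0.00 + £2,456.24 = £6,446.42.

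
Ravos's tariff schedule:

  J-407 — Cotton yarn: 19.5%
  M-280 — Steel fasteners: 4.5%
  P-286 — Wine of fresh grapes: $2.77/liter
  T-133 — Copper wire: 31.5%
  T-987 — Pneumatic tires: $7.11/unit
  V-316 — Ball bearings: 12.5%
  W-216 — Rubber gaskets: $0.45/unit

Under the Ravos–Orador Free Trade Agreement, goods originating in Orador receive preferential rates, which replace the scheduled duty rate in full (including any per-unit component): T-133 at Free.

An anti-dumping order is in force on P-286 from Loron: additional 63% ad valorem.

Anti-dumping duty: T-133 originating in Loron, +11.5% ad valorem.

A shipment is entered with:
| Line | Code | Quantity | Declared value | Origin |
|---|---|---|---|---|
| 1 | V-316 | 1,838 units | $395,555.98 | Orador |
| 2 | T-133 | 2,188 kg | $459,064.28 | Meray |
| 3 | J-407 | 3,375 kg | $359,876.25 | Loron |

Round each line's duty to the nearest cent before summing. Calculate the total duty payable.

$264,225.62

Line 1 (V-316, Orador, 1,838 units, $395,555.98):
Base rate for V-316 is 12.5%.
Origin Orador is the FTA partner but V-316 is not on the preference list; base rate stands.
Duty = $395,555.98 × 12.5% = $49,444.50.
Line 2 (T-133, Meray, 2,188 kg, $459,064.28):
Base rate for T-133 is 31.5%.
T-133 has an FTA preferential rate, but origin Meray is not Orador; base rate stands.
The additional-duty order on T-133 targets Loron, not Meray; it does not apply.
Duty = $459,064.28 × 31.5% = $144,605.25.
Line 3 (J-407, Loron, 3,375 kg, $359,876.25):
Base rate for J-407 is 19.5%.
Duty = $359,876.25 × 19.5% = $70,175.87.
Total = $49,444.50 + $144,605.25 + $70,175.87 = $264,225.62.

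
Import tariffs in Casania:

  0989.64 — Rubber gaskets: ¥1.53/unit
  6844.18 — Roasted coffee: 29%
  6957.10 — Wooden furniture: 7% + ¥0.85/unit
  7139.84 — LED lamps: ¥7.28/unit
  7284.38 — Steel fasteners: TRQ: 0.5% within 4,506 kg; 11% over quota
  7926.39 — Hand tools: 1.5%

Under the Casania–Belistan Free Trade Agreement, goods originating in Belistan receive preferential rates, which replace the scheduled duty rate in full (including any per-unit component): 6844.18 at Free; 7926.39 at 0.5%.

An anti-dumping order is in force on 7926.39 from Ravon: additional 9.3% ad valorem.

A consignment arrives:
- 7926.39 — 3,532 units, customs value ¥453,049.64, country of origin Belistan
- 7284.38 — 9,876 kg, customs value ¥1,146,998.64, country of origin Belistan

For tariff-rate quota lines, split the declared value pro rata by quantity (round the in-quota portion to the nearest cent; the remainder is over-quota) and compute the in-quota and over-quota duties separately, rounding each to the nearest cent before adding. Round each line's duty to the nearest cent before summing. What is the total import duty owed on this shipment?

¥73,485.78

Line 1 (7926.39, Belistan, 3,532 units, ¥453,049.64):
Base rate for 7926.39 is 1.5%.
Origin Belistan qualifies under the Casania–Belistan agreement and 7926.39 is covered: preferential rate 0.5% applies instead.
The additional-duty order on 7926.39 targets Ravon, not Belistan; it does not apply.
Duty = ¥453,049.64 × 0.5% = ¥2,265.25.
Line 2 (7284.38, Belistan, 9,876 kg, ¥1,146,998.64):
Code 7284.38 is under a tariff-rate quota (threshold 4,506 kg). In-quota: 4,506 kg at 0.5%; over-quota: 5,370 kg at 11%.
Pro-rata value split: in-quota = ¥1,146,998.64 × 4,506/9,876 = ¥523,326.84; over-quota = ¥1,146,998.64 − ¥523,326.84 = ¥623,671.80.
In-quota duty = ¥523,326.84 × 0.5% = ¥2,616.63. Over-quota duty = ¥623,671.80 × 11% = ¥68,603.90.
Line duty = ¥2,616.63 + ¥68,603.90 = ¥71,220.53.
Total = ¥2,265.25 + ¥71,220.53 = ¥73,485.78.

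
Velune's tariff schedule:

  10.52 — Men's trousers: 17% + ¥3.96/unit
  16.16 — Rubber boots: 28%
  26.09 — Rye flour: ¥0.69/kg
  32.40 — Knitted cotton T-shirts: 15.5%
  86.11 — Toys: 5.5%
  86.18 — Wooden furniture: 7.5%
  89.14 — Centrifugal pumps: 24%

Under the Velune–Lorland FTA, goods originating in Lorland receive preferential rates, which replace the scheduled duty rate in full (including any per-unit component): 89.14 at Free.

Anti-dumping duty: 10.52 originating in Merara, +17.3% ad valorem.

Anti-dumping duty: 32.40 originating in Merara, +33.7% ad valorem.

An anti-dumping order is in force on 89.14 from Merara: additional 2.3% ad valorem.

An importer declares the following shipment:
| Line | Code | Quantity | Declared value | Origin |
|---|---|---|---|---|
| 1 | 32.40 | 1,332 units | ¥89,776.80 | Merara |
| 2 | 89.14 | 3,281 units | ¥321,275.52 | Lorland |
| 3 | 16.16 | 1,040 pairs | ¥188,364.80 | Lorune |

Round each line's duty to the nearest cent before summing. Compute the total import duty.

Line 1 (32.40, Merara, 1,332 units, ¥89,776.80):
Base rate for 32.40 is 15.5%.
Additional duty on 32.40 from Merara: +33.7%. Applied ad valorem rate: 15.5% + 33.7% = 49.2%.
Duty = ¥89,776.80 × 49.2% = ¥44,170.19.
Line 2 (89.14, Lorland, 3,281 units, ¥321,275.52):
Base rate for 89.14 is 24%.
Origin Lorland qualifies under the Velune–Lorland agreement and 89.14 is covered: preferential rate Free applies instead.
The additional-duty order on 89.14 targets Merara, not Lorland; it does not apply.
Duty = ¥321,275.52 × 0% = ¥0.00.
Line 3 (16.16, Lorune, 1,040 pairs, ¥188,364.80):
Base rate for 16.16 is 28%.
Duty = ¥188,364.80 × 28% = ¥52,742.14.
Total = ¥44,170.19 + ¥0.00 + ¥52,742.14 = ¥96,912.33.

¥96,912.33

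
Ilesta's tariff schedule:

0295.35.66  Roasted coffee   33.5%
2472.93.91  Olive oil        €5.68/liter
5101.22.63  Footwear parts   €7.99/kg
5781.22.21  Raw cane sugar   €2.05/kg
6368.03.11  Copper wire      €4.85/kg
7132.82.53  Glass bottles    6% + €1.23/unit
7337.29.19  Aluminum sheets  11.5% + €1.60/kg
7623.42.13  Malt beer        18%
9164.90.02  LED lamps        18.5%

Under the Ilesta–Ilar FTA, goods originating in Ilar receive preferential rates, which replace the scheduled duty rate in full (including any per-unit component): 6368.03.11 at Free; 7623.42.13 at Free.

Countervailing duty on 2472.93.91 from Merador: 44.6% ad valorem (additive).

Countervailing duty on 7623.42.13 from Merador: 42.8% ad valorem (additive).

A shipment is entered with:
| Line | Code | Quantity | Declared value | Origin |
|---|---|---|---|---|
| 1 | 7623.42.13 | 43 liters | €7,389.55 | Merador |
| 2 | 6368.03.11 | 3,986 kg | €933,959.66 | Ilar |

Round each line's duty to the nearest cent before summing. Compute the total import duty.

€4,492.85

Line 1 (7623.42.13, Merador, 43 liters, €7,389.55):
Base rate for 7623.42.13 is 18%.
7623.42.13 has an FTA preferential rate, but origin Merador is not Ilar; base rate stands.
Additional duty on 7623.42.13 from Merador: +42.8%. Applied ad valorem rate: 18% + 42.8% = 60.8%.
Duty = €7,389.55 × 60.8% = €4,492.85.
Line 2 (6368.03.11, Ilar, 3,986 kg, €933,959.66):
Base rate for 6368.03.11 is €4.85/kg.
Origin Ilar qualifies under the Ilesta–Ilar agreement and 6368.03.11 is covered: preferential rate Free applies instead.
Duty = €933,959.66 × 0% = €0.00.
Total = €4,492.85 + €0.00 = €4,492.85.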